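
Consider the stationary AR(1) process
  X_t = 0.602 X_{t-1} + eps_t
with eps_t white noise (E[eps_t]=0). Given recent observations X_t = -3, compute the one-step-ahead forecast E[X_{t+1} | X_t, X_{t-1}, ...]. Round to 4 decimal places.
E[X_{t+1} \mid \mathcal F_t] = -1.8060

For an AR(p) model X_t = c + sum_i phi_i X_{t-i} + eps_t, the
one-step-ahead conditional mean is
  E[X_{t+1} | X_t, ...] = c + sum_i phi_i X_{t+1-i}.
Substitute known values:
  E[X_{t+1} | ...] = (0.602) * (-3)
                   = -1.8060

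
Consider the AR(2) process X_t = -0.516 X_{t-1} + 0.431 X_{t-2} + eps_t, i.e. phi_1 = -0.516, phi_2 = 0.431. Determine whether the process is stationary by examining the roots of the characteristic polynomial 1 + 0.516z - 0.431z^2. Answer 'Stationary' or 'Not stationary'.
\text{Stationary}

The AR(p) characteristic polynomial is P(z) = 1 + 0.516z - 0.431z^2.
Stationarity requires all roots to lie outside the unit circle, i.e. |z| > 1 for every root.
Set 1 + (0.516) z + (-0.431) z^2 = 0, i.e. a z^2 + b z + c = 0 with a = -0.431, b = 0.516, c = 1.
Discriminant D = b^2 - 4ac = (0.516)^2 - 4*(-0.431)*1 = 0.266256 - (-1.724) = 1.990256.
D >= 0, so the roots are real: z = (-b +/- sqrt(D)) / (2a) = (-0.516 +/- 1.410764) / (-0.862).
  z_1 = (-0.516 + 1.410764) / (-0.862) = -1.038,   |z_1| = 1.038.
  z_2 = (-0.516 - 1.410764) / (-0.862) = 2.2352,   |z_2| = 2.2352.
Moduli of all roots: 1.0380, 2.2352.
All moduli strictly greater than 1? Yes.
Verdict: Stationary.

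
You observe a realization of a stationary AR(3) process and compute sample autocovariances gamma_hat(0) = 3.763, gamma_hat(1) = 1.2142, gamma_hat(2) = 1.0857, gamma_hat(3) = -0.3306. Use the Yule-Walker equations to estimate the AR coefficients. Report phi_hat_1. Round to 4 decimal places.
\hat\phi_{1} = 0.3110

The Yule-Walker equations for an AR(p) process read, in matrix form,
  Gamma_p phi = r_p,   with   (Gamma_p)_{ij} = gamma(|i - j|),
                       (r_p)_i = gamma(i),   i,j = 1..p.
Substitute the sample gammas (Toeplitz matrix and right-hand side of size 3):
  Gamma_p = [[3.763, 1.2142, 1.0857], [1.2142, 3.763, 1.2142], [1.0857, 1.2142, 3.763]]
  r_p     = [1.2142, 1.0857, -0.3306]
Written out (R1..R3):
  (R1) 3.763 phi_1 + 1.2142 phi_2 + 1.0857 phi_3 = 1.2142
  (R2) 1.2142 phi_1 + 3.763 phi_2 + 1.2142 phi_3 = 1.0857
  (R3) 1.0857 phi_1 + 1.2142 phi_2 + 3.763 phi_3 = -0.3306
Gaussian elimination:
  R2 <- R2 - (1.2142/3.763) R1 = R2 - (0.322668) R1:  3.371216 phi_2 + 0.863879 phi_3 = 0.693916
  R3 <- R3 - (1.0857/3.763) R1 = R3 - (0.28852) R1:  0.863879 phi_2 + 3.449754 phi_3 = -0.680921
  R3 <- R3 - (0.863879/3.371216) R2 = R3 - (0.256251) R2:  3.228384 phi_3 = -0.858738
Back-substitution:
  phi_hat_3 = -0.858738 / 3.228384 = -0.265996
  phi_hat_2 = (0.693916 - (0.863879)(-0.265996)) / 3.371216 = 0.273998
  phi_hat_1 = (1.2142 - (1.2142)(0.273998) - (1.0857)(-0.265996)) / 3.763 = 0.311003
So phi_hat = [0.3110, 0.2740, -0.2660].
Therefore phi_hat_1 = 0.3110.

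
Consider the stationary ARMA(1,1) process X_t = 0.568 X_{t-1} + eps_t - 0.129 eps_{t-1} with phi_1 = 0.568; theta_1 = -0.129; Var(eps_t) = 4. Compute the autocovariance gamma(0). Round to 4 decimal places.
\gamma(0) = 5.1380

Multiply the model equation by X_{t-k} and take expectations. With theta_0 = psi_0 = 1 and psi_j the MA(infinity) weights, this gives
  gamma(k) - sum_i phi_i gamma(k-i) = c_k,
  c_k = sigma^2 * sum_{j=k..q} theta_j psi_{j-k}   (c_k = 0 for k > q),
using gamma(-m) = gamma(m).
psi-weights needed (psi_j = theta_j + sum_i phi_i psi_{j-i}):
  psi_1 = theta_1 + phi_1 = -0.129 + (0.568) = 0.439
Right-hand sides:
  c_0 = sigma^2 (1 + theta_1 psi_1) = 4 * (1 + (-0.129)(0.439)) = 4 * 0.943369 = 3.773476
  c_1 = sigma^2 theta_1 = 4 * (-0.129) = -0.516
  c_2 = 0
Equations for k = 0 and k = 1 (AR order 1):
  gamma(0) = phi_1 gamma(1) + c_0
  gamma(1) = phi_1 gamma(0) + c_1
Substituting the second into the first: gamma(0) (1 - phi_1^2) = c_0 + phi_1 c_1, so
  gamma(0) = (c_0 + phi_1 c_1) / (1 - phi_1^2) = (3.773476 + (0.568)(-0.516)) / (1 - (0.568)^2) = 3.480388 / 0.677376 = 5.138044.
Therefore gamma(0) = 5.1380 (to 4 decimal places).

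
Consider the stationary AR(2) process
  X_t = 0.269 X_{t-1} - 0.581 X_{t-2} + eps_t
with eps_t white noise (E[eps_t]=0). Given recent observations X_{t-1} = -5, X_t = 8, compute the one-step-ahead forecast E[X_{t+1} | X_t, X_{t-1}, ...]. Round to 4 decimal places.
E[X_{t+1} \mid \mathcal F_t] = 5.0570

For an AR(p) model X_t = c + sum_i phi_i X_{t-i} + eps_t, the
one-step-ahead conditional mean is
  E[X_{t+1} | X_t, ...] = c + sum_i phi_i X_{t+1-i}.
Substitute known values:
  E[X_{t+1} | ...] = (0.269) * (8) + (-0.581) * (-5)
                   = 5.0570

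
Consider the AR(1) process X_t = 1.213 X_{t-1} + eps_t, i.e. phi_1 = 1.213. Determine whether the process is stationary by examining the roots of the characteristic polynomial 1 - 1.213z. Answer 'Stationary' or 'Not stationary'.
\text{Not stationary}

The AR(p) characteristic polynomial is P(z) = 1 - 1.213z.
Stationarity requires all roots to lie outside the unit circle, i.e. |z| > 1 for every root.
This is linear in z: 1 + (-1.213) z = 0  =>  z = -1/(-1.213) = 0.824402,  |z| = 0.824402.
Moduli of all roots: 0.8244.
All moduli strictly greater than 1? No.
Verdict: Not stationary.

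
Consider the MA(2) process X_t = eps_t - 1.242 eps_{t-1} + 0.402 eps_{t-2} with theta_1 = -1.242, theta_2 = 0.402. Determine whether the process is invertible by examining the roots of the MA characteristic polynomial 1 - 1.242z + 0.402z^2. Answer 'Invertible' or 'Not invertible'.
\text{Invertible}

The MA(q) characteristic polynomial is P(z) = 1 - 1.242z + 0.402z^2.
Invertibility requires all roots to lie outside the unit circle, i.e. |z| > 1 for every root.
Set 1 + (-1.242) z + (0.402) z^2 = 0, i.e. a z^2 + b z + c = 0 with a = 0.402, b = -1.242, c = 1.
Discriminant D = b^2 - 4ac = (-1.242)^2 - 4*(0.402)*1 = 1.542564 - (1.608) = -0.065436.
D < 0, so the roots are the complex-conjugate pair z = (-b +/- i sqrt(-D)) / (2a) = 1.5448 +/- 0.3182i.
For a conjugate pair |z|^2 = z * conj(z) = (product of roots) = c/a = 1/(0.402) = 2.487562, so |z| = sqrt(2.487562) = 1.5772 for both roots.
Moduli of all roots: 1.5772, 1.5772.
All moduli strictly greater than 1? Yes.
Verdict: Invertible.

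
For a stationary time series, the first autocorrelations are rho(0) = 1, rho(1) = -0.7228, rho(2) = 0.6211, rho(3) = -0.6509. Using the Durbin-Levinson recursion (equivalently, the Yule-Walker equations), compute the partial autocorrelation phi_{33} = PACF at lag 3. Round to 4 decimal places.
\phi_{33} = -0.3180

The PACF at lag k is phi_{kk}, the last component of the solution
to the Yule-Walker system G_k phi = r_k where
  (G_k)_{ij} = rho(|i - j|), (r_k)_i = rho(i), i,j = 1..k.
Equivalently, Durbin-Levinson gives phi_{kk} iteratively:
  phi_{11} = rho(1)
  phi_{kk} = [rho(k) - sum_{j=1..k-1} phi_{k-1,j} rho(k-j)]
            / [1 - sum_{j=1..k-1} phi_{k-1,j} rho(j)],
  phi_{k,j} = phi_{k-1,j} - phi_{kk} phi_{k-1,k-j},  j = 1..k-1.
Step k = 1:
  phi_11 = rho(1) = -0.7228.
Step k = 2:
  phi_22 = [rho(2) - phi_11 rho(1)] / [1 - phi_11 rho(1)] = [0.6211 - (-0.7228)(-0.7228)] / [1 - (-0.7228)(-0.7228)]
         = 0.09866016 / 0.47756016 = 0.206592.
  Update: phi_21 = phi_11 - phi_22 phi_11 = -0.7228 - (0.206592)(-0.7228) = -0.573475.
Step k = 3:
  phi_33 = [rho(3) - phi_21 rho(2) - phi_22 rho(1)] / [1 - phi_21 rho(1) - phi_22 rho(2)]
    numerator   = -0.6509 - (-0.573475)(0.6211) - (0.206592)(-0.7228) = -0.14538976
    denominator = 1 - (-0.573475)(-0.7228) - (0.206592)(0.6211) = 0.45717775
  phi_33 = -0.14538976 / 0.45717775 = -0.318.
Therefore phi_{33} = -0.3180.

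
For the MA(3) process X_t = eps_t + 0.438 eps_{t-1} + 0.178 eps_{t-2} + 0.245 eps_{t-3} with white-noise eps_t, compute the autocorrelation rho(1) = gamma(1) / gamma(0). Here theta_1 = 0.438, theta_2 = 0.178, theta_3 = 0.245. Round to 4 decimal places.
\rho(1) = 0.4360

For an MA(q) process with theta_0 = 1, the autocovariance is
  gamma(k) = sigma^2 * sum_{i=0..q-k} theta_i * theta_{i+k},
and rho(k) = gamma(k) / gamma(0). Sigma^2 cancels.
  numerator   = (1)*(0.438) + (0.438)*(0.178) + (0.178)*(0.245) = 0.559574.
  denominator = (1)^2 + (0.438)^2 + (0.178)^2 + (0.245)^2 = 1.283553.
  rho(1) = 0.559574 / 1.283553 = 0.4360.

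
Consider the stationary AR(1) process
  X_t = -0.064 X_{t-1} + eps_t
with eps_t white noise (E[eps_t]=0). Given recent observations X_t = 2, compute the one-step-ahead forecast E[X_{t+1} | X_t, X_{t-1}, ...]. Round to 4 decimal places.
E[X_{t+1} \mid \mathcal F_t] = -0.1280

For an AR(p) model X_t = c + sum_i phi_i X_{t-i} + eps_t, the
one-step-ahead conditional mean is
  E[X_{t+1} | X_t, ...] = c + sum_i phi_i X_{t+1-i}.
Substitute known values:
  E[X_{t+1} | ...] = (-0.064) * (2)
                   = -0.1280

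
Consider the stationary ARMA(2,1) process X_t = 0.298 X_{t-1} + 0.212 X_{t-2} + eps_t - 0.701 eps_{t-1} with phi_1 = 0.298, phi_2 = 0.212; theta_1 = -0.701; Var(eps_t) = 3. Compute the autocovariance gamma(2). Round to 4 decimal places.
\gamma(2) = 0.3487

Multiply the model equation by X_{t-k} and take expectations. With theta_0 = psi_0 = 1 and psi_j the MA(infinity) weights, this gives
  gamma(k) - sum_i phi_i gamma(k-i) = c_k,
  c_k = sigma^2 * sum_{j=k..q} theta_j psi_{j-k}   (c_k = 0 for k > q),
using gamma(-m) = gamma(m).
psi-weights needed (psi_j = theta_j + sum_i phi_i psi_{j-i}):
  psi_1 = theta_1 + phi_1 = -0.701 + (0.298) = -0.403
Right-hand sides:
  c_0 = sigma^2 (1 + theta_1 psi_1) = 3 * (1 + (-0.701)(-0.403)) = 3 * 1.282503 = 3.847509
  c_1 = sigma^2 theta_1 = 3 * (-0.701) = -2.103
  c_2 = 0
Equations for k = 0, 1, 2 (AR order 2, c_2 = 0):
  (E0) gamma(0) = phi_1 gamma(1) + phi_2 gamma(2) + c_0
  (E1) gamma(1) = phi_1 gamma(0) + phi_2 gamma(1) + c_1
  (E2) gamma(2) = phi_1 gamma(1) + phi_2 gamma(0)
From (E1): gamma(1) = A gamma(0) + B with
  A = phi_1 / (1 - phi_2) = 0.298 / 0.788 = 0.378173,   B = c_1 / (1 - phi_2) = -2.103 / 0.788 = -2.668782.
Insert (E2) into (E0): gamma(0) (1 - phi_2^2) = phi_1 (1 + phi_2) gamma(1) + c_0.
  phi_1 (1 + phi_2) = (0.298)(1.212) = 0.361176,   1 - phi_2^2 = 0.955056.
Replace gamma(1) by A gamma(0) + B and collect gamma(0):
  gamma(0) [0.955056 - (0.361176)(0.378173)] = (0.361176)(-2.668782) + 3.847509
  gamma(0) * 0.818469 = 2.883609
  gamma(0) = 2.883609 / 0.818469 = 3.523174.
  gamma(1) = A gamma(0) + B = (0.378173)(3.523174) + (-2.668782) = -1.336414.
  gamma(2) = phi_1 gamma(1) + phi_2 gamma(0) = (0.298)(-1.336414) + (0.212)(3.523174) = 0.348662.
Therefore gamma(2) = 0.3487 (to 4 decimal places).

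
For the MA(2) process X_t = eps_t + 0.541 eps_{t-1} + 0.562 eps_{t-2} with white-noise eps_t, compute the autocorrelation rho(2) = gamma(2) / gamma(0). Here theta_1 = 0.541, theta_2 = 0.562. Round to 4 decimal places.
\rho(2) = 0.3494

For an MA(q) process with theta_0 = 1, the autocovariance is
  gamma(k) = sigma^2 * sum_{i=0..q-k} theta_i * theta_{i+k},
and rho(k) = gamma(k) / gamma(0). Sigma^2 cancels.
  numerator   = (1)*(0.562) = 0.562.
  denominator = (1)^2 + (0.541)^2 + (0.562)^2 = 1.608525.
  rho(2) = 0.562 / 1.608525 = 0.3494.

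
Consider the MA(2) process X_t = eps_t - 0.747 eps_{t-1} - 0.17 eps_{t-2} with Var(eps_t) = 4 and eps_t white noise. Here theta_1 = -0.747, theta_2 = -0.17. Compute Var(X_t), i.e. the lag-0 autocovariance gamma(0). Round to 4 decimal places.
\gamma(0) = 6.3476

For an MA(q) process X_t = eps_t + sum_i theta_i eps_{t-i} with
Var(eps_t) = sigma^2, the variance is
  gamma(0) = sigma^2 * (1 + sum_i theta_i^2).
  sum_i theta_i^2 = (-0.747)^2 + (-0.17)^2 = 0.558009 + 0.0289 = 0.586909.
  gamma(0) = 4 * (1 + 0.586909) = 4 * 1.586909 = 6.347636, which rounds to 6.3476.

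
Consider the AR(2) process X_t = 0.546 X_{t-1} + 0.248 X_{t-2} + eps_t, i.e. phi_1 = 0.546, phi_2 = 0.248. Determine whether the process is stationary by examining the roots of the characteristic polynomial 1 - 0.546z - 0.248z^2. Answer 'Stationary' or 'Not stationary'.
\text{Stationary}

The AR(p) characteristic polynomial is P(z) = 1 - 0.546z - 0.248z^2.
Stationarity requires all roots to lie outside the unit circle, i.e. |z| > 1 for every root.
Set 1 + (-0.546) z + (-0.248) z^2 = 0, i.e. a z^2 + b z + c = 0 with a = -0.248, b = -0.546, c = 1.
Discriminant D = b^2 - 4ac = (-0.546)^2 - 4*(-0.248)*1 = 0.298116 - (-0.992) = 1.290116.
D >= 0, so the roots are real: z = (-b +/- sqrt(D)) / (2a) = (0.546 +/- 1.135833) / (-0.496).
  z_1 = (0.546 + 1.135833) / (-0.496) = -3.3908,   |z_1| = 3.3908.
  z_2 = (0.546 - 1.135833) / (-0.496) = 1.1892,   |z_2| = 1.1892.
Moduli of all roots: 3.3908, 1.1892.
All moduli strictly greater than 1? Yes.
Verdict: Stationary.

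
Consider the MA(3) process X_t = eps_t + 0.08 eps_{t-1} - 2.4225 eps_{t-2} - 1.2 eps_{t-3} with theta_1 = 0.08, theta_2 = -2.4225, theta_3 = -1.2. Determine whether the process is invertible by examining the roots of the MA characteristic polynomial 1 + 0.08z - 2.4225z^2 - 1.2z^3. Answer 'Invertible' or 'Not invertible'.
\text{Not invertible}

The MA(q) characteristic polynomial is P(z) = 1 + 0.08z - 2.4225z^2 - 1.2z^3.
Invertibility requires all roots to lie outside the unit circle, i.e. |z| > 1 for every root.
Degree 3: look for a simple real root z0 first, then factor out (1 - z/z0) and solve the remaining quadratic.
Testing z0 = -0.8: P(-0.8) = 1 + (0.08)(-0.8) + (-2.4225)(-0.8)^2 + (-1.2)(-0.8)^3
  = 1 + (-0.064) + (-1.5504) + (0.6144) = 0.  So z_0 = -0.8 is a root, |z_0| = 0.8.
Divide out the factor (1 + 1.25 z) = (1 - z/z0) (since 1/z0 = -1.25):
  P(z) = (1 + 1.25 z)(1 + (-1.17) z + (-0.96) z^2)
  [check: z-coef -1.17 - (-1.25) = 0.08; z^2-coef -0.96 - (-1.25)(-1.17) = -2.4225; z^3-coef -(-1.25)(-0.96) = -1.2.]
Remaining roots from the quadratic factor 1 + (-1.17) z + (-0.96) z^2:
  Set 1 + (-1.17) z + (-0.96) z^2 = 0, i.e. a z^2 + b z + c = 0 with a = -0.96, b = -1.17, c = 1.
  Discriminant D = b^2 - 4ac = (-1.17)^2 - 4*(-0.96)*1 = 1.3689 - (-3.84) = 5.2089.
  D >= 0, so the roots are real: z = (-b +/- sqrt(D)) / (2a) = (1.17 +/- 2.282301) / (-1.92).
    z_1 = (1.17 + 2.282301) / (-1.92) = -1.7981,   |z_1| = 1.7981.
    z_2 = (1.17 - 2.282301) / (-1.92) = 0.5793,   |z_2| = 0.5793.
Moduli of all roots: 0.8000, 1.7981, 0.5793.
All moduli strictly greater than 1? No.
Verdict: Not invertible.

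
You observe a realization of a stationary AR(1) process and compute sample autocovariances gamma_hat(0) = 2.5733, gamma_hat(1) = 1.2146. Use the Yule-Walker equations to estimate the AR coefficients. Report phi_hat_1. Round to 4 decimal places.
\hat\phi_{1} = 0.4720

The Yule-Walker equations for an AR(p) process read, in matrix form,
  Gamma_p phi = r_p,   with   (Gamma_p)_{ij} = gamma(|i - j|),
                       (r_p)_i = gamma(i),   i,j = 1..p.
Substitute the sample gammas (Toeplitz matrix and right-hand side of size 1):
  Gamma_p = [[2.5733]]
  r_p     = [1.2146]
With p = 1 this is the single equation gamma(0) phi_1 = gamma(1):
  phi_hat_1 = gamma(1) / gamma(0) = 1.2146 / 2.5733 = 0.4720.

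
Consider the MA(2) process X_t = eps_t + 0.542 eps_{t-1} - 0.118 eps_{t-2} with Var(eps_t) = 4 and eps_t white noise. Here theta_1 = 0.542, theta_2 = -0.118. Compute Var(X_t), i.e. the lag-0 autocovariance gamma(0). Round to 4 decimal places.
\gamma(0) = 5.2308

For an MA(q) process X_t = eps_t + sum_i theta_i eps_{t-i} with
Var(eps_t) = sigma^2, the variance is
  gamma(0) = sigma^2 * (1 + sum_i theta_i^2).
  sum_i theta_i^2 = (0.542)^2 + (-0.118)^2 = 0.293764 + 0.013924 = 0.307688.
  gamma(0) = 4 * (1 + 0.307688) = 4 * 1.307688 = 5.230752, which rounds to 5.2308.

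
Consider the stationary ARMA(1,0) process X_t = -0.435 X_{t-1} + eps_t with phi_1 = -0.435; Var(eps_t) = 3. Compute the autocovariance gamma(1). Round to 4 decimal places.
\gamma(1) = -1.6096

Multiply the model equation by X_{t-k} and take expectations. With theta_0 = psi_0 = 1 and psi_j the MA(infinity) weights, this gives
  gamma(k) - sum_i phi_i gamma(k-i) = c_k,
  c_k = sigma^2 * sum_{j=k..q} theta_j psi_{j-k}   (c_k = 0 for k > q),
using gamma(-m) = gamma(m).
Pure AR (q = 0): c_0 = sigma^2 = 3, c_k = 0 for k >= 1.
Equations for k = 0 and k = 1 (AR order 1):
  gamma(0) = phi_1 gamma(1) + c_0
  gamma(1) = phi_1 gamma(0) + c_1
Substituting the second into the first: gamma(0) (1 - phi_1^2) = c_0 + phi_1 c_1, so
  gamma(0) = c_0 / (1 - phi_1^2) = 3 / (1 - (-0.435)^2) = 3 / 0.810775 = 3.700163.
  gamma(1) = phi_1 gamma(0) = (-0.435)(3.700163) = -1.609571.
Therefore gamma(1) = -1.6096 (to 4 decimal places).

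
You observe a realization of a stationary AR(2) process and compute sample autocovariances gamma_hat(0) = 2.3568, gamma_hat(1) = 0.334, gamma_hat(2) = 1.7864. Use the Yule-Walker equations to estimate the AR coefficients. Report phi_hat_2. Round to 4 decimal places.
\hat\phi_{2} = 0.7530

The Yule-Walker equations for an AR(p) process read, in matrix form,
  Gamma_p phi = r_p,   with   (Gamma_p)_{ij} = gamma(|i - j|),
                       (r_p)_i = gamma(i),   i,j = 1..p.
Substitute the sample gammas (Toeplitz matrix and right-hand side of size 2):
  Gamma_p = [[2.3568, 0.334], [0.334, 2.3568]]
  r_p     = [0.334, 1.7864]
Written out:
  2.3568 phi_1 + 0.334 phi_2 = 0.334
  0.334 phi_1 + 2.3568 phi_2 = 1.7864
Solve by Cramer's rule:
  det = gamma(0)^2 - gamma(1)^2 = (2.3568)^2 - (0.334)^2 = 5.55450624 - 0.111556 = 5.44295024
  phi_hat_1 = [gamma(1) gamma(0) - gamma(1) gamma(2)] / det = [(0.334)(2.3568) - (0.334)(1.7864)] / 5.44295024 = 0.1905136 / 5.44295024 = 0.035
  phi_hat_2 = [gamma(0) gamma(2) - gamma(1)^2] / det = [(2.3568)(1.7864) - (0.334)^2] / 5.44295024 = 4.09863152 / 5.44295024 = 0.753
So phi_hat = [0.0350, 0.7530].
Therefore phi_hat_2 = 0.7530.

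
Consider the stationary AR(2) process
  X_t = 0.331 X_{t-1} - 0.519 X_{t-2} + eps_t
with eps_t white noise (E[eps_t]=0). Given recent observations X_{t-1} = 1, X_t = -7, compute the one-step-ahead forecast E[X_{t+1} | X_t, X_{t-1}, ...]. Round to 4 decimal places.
E[X_{t+1} \mid \mathcal F_t] = -2.8360

For an AR(p) model X_t = c + sum_i phi_i X_{t-i} + eps_t, the
one-step-ahead conditional mean is
  E[X_{t+1} | X_t, ...] = c + sum_i phi_i X_{t+1-i}.
Substitute known values:
  E[X_{t+1} | ...] = (0.331) * (-7) + (-0.519) * (1)
                   = -2.8360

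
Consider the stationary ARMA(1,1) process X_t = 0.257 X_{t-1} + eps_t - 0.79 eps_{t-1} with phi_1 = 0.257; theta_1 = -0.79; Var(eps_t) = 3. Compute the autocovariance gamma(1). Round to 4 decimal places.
\gamma(1) = -1.3645

Multiply the model equation by X_{t-k} and take expectations. With theta_0 = psi_0 = 1 and psi_j the MA(infinity) weights, this gives
  gamma(k) - sum_i phi_i gamma(k-i) = c_k,
  c_k = sigma^2 * sum_{j=k..q} theta_j psi_{j-k}   (c_k = 0 for k > q),
using gamma(-m) = gamma(m).
psi-weights needed (psi_j = theta_j + sum_i phi_i psi_{j-i}):
  psi_1 = theta_1 + phi_1 = -0.79 + (0.257) = -0.533
Right-hand sides:
  c_0 = sigma^2 (1 + theta_1 psi_1) = 3 * (1 + (-0.79)(-0.533)) = 3 * 1.42107 = 4.26321
  c_1 = sigma^2 theta_1 = 3 * (-0.79) = -2.37
  c_2 = 0
Equations for k = 0 and k = 1 (AR order 1):
  gamma(0) = phi_1 gamma(1) + c_0
  gamma(1) = phi_1 gamma(0) + c_1
Substituting the second into the first: gamma(0) (1 - phi_1^2) = c_0 + phi_1 c_1, so
  gamma(0) = (c_0 + phi_1 c_1) / (1 - phi_1^2) = (4.26321 + (0.257)(-2.37)) / (1 - (0.257)^2) = 3.65412 / 0.933951 = 3.912539.
  gamma(1) = phi_1 gamma(0) + c_1 = (0.257)(3.912539) + (-2.37) = -1.364477.
Therefore gamma(1) = -1.3645 (to 4 decimal places).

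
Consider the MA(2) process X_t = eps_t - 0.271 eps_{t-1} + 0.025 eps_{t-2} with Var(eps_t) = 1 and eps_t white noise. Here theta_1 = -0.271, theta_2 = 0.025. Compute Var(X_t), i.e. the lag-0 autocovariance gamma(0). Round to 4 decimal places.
\gamma(0) = 1.0741

For an MA(q) process X_t = eps_t + sum_i theta_i eps_{t-i} with
Var(eps_t) = sigma^2, the variance is
  gamma(0) = sigma^2 * (1 + sum_i theta_i^2).
  sum_i theta_i^2 = (-0.271)^2 + (0.025)^2 = 0.073441 + 0.000625 = 0.074066.
  gamma(0) = 1 * (1 + 0.074066) = 1 * 1.074066 = 1.074066, which rounds to 1.0741.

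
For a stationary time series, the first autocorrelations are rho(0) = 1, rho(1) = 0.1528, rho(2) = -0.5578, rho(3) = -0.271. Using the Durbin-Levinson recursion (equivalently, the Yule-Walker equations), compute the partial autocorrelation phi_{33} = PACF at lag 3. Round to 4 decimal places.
\phi_{33} = -0.0700

The PACF at lag k is phi_{kk}, the last component of the solution
to the Yule-Walker system G_k phi = r_k where
  (G_k)_{ij} = rho(|i - j|), (r_k)_i = rho(i), i,j = 1..k.
Equivalently, Durbin-Levinson gives phi_{kk} iteratively:
  phi_{11} = rho(1)
  phi_{kk} = [rho(k) - sum_{j=1..k-1} phi_{k-1,j} rho(k-j)]
            / [1 - sum_{j=1..k-1} phi_{k-1,j} rho(j)],
  phi_{k,j} = phi_{k-1,j} - phi_{kk} phi_{k-1,k-j},  j = 1..k-1.
Step k = 1:
  phi_11 = rho(1) = 0.1528.
Step k = 2:
  phi_22 = [rho(2) - phi_11 rho(1)] / [1 - phi_11 rho(1)] = [-0.5578 - (0.1528)(0.1528)] / [1 - (0.1528)(0.1528)]
         = -0.58114784 / 0.97665216 = -0.595041.
  Update: phi_21 = phi_11 - phi_22 phi_11 = 0.1528 - (-0.595041)(0.1528) = 0.243722.
Step k = 3:
  phi_33 = [rho(3) - phi_21 rho(2) - phi_22 rho(1)] / [1 - phi_21 rho(1) - phi_22 rho(2)]
    numerator   = -0.271 - (0.243722)(-0.5578) - (-0.595041)(0.1528) = -0.04412951
    denominator = 1 - (0.243722)(0.1528) - (-0.595041)(-0.5578) = 0.63084551
  phi_33 = -0.04412951 / 0.63084551 = -0.07.
Therefore phi_{33} = -0.0700.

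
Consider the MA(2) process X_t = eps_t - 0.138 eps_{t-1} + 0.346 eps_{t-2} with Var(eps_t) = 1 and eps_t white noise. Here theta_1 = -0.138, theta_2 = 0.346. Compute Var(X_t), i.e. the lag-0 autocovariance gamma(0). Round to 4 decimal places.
\gamma(0) = 1.1388

For an MA(q) process X_t = eps_t + sum_i theta_i eps_{t-i} with
Var(eps_t) = sigma^2, the variance is
  gamma(0) = sigma^2 * (1 + sum_i theta_i^2).
  sum_i theta_i^2 = (-0.138)^2 + (0.346)^2 = 0.019044 + 0.119716 = 0.13876.
  gamma(0) = 1 * (1 + 0.13876) = 1 * 1.13876 = 1.13876, which rounds to 1.1388.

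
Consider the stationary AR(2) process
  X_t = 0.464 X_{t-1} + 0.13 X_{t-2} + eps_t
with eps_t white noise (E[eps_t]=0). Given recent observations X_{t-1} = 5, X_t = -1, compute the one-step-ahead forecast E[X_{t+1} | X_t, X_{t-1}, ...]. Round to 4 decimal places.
E[X_{t+1} \mid \mathcal F_t] = 0.1860

For an AR(p) model X_t = c + sum_i phi_i X_{t-i} + eps_t, the
one-step-ahead conditional mean is
  E[X_{t+1} | X_t, ...] = c + sum_i phi_i X_{t+1-i}.
Substitute known values:
  E[X_{t+1} | ...] = (0.464) * (-1) + (0.13) * (5)
                   = 0.1860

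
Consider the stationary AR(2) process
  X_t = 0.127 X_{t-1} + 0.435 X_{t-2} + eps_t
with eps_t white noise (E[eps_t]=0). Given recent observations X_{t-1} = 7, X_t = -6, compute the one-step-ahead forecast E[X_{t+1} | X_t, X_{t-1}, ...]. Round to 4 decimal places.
E[X_{t+1} \mid \mathcal F_t] = 2.2830

For an AR(p) model X_t = c + sum_i phi_i X_{t-i} + eps_t, the
one-step-ahead conditional mean is
  E[X_{t+1} | X_t, ...] = c + sum_i phi_i X_{t+1-i}.
Substitute known values:
  E[X_{t+1} | ...] = (0.127) * (-6) + (0.435) * (7)
                   = 2.2830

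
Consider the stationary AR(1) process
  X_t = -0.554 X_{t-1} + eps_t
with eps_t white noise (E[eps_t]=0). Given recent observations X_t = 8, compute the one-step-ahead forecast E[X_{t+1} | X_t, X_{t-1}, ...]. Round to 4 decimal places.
E[X_{t+1} \mid \mathcal F_t] = -4.4320

For an AR(p) model X_t = c + sum_i phi_i X_{t-i} + eps_t, the
one-step-ahead conditional mean is
  E[X_{t+1} | X_t, ...] = c + sum_i phi_i X_{t+1-i}.
Substitute known values:
  E[X_{t+1} | ...] = (-0.554) * (8)
                   = -4.4320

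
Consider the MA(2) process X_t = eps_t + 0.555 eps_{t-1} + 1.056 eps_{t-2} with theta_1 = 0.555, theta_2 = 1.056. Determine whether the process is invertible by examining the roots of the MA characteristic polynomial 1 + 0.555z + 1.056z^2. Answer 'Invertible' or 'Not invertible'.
\text{Not invertible}

The MA(q) characteristic polynomial is P(z) = 1 + 0.555z + 1.056z^2.
Invertibility requires all roots to lie outside the unit circle, i.e. |z| > 1 for every root.
Set 1 + (0.555) z + (1.056) z^2 = 0, i.e. a z^2 + b z + c = 0 with a = 1.056, b = 0.555, c = 1.
Discriminant D = b^2 - 4ac = (0.555)^2 - 4*(1.056)*1 = 0.308025 - (4.224) = -3.915975.
D < 0, so the roots are the complex-conjugate pair z = (-b +/- i sqrt(-D)) / (2a) = -0.2628 +/- 0.937i.
For a conjugate pair |z|^2 = z * conj(z) = (product of roots) = c/a = 1/(1.056) = 0.94697, so |z| = sqrt(0.94697) = 0.9731 for both roots.
Moduli of all roots: 0.9731, 0.9731.
All moduli strictly greater than 1? No.
Verdict: Not invertible.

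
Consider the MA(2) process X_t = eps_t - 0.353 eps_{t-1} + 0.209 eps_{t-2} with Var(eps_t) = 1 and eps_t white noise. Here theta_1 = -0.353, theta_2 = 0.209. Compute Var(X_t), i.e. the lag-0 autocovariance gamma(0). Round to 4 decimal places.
\gamma(0) = 1.1683

For an MA(q) process X_t = eps_t + sum_i theta_i eps_{t-i} with
Var(eps_t) = sigma^2, the variance is
  gamma(0) = sigma^2 * (1 + sum_i theta_i^2).
  sum_i theta_i^2 = (-0.353)^2 + (0.209)^2 = 0.124609 + 0.043681 = 0.16829.
  gamma(0) = 1 * (1 + 0.16829) = 1 * 1.16829 = 1.16829, which rounds to 1.1683.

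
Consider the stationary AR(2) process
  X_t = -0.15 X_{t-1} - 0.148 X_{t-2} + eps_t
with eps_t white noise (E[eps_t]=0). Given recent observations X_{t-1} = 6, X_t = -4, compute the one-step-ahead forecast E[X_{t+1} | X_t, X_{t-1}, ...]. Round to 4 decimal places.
E[X_{t+1} \mid \mathcal F_t] = -0.2880

For an AR(p) model X_t = c + sum_i phi_i X_{t-i} + eps_t, the
one-step-ahead conditional mean is
  E[X_{t+1} | X_t, ...] = c + sum_i phi_i X_{t+1-i}.
Substitute known values:
  E[X_{t+1} | ...] = (-0.15) * (-4) + (-0.148) * (6)
                   = -0.2880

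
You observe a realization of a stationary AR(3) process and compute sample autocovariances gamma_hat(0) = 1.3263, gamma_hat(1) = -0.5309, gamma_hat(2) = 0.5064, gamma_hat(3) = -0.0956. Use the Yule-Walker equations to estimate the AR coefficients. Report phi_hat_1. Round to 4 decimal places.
\hat\phi_{1} = -0.3440

The Yule-Walker equations for an AR(p) process read, in matrix form,
  Gamma_p phi = r_p,   with   (Gamma_p)_{ij} = gamma(|i - j|),
                       (r_p)_i = gamma(i),   i,j = 1..p.
Substitute the sample gammas (Toeplitz matrix and right-hand side of size 3):
  Gamma_p = [[1.3263, -0.5309, 0.5064], [-0.5309, 1.3263, -0.5309], [0.5064, -0.5309, 1.3263]]
  r_p     = [-0.5309, 0.5064, -0.0956]
Written out (R1..R3):
  (R1) 1.3263 phi_1 - 0.5309 phi_2 + 0.5064 phi_3 = -0.5309
  (R2) -0.5309 phi_1 + 1.3263 phi_2 - 0.5309 phi_3 = 0.5064
  (R3) 0.5064 phi_1 - 0.5309 phi_2 + 1.3263 phi_3 = -0.0956
Gaussian elimination:
  R2 <- R2 - (-0.5309/1.3263) R1 = R2 - (-0.400287) R1:  1.113788 phi_2 - 0.328195 phi_3 = 0.293888
  R3 <- R3 - (0.5064/1.3263) R1 = R3 - (0.381814) R1:  -0.328195 phi_2 + 1.132949 phi_3 = 0.107105
  R3 <- R3 - (-0.328195/1.113788) R2 = R3 - (-0.294666) R2:  1.036242 phi_3 = 0.193704
Back-substitution:
  phi_hat_3 = 0.193704 / 1.036242 = 0.186929
  phi_hat_2 = (0.293888 - (-0.328195)(0.186929)) / 1.113788 = 0.318945
  phi_hat_1 = (-0.5309 - (-0.5309)(0.318945) - (0.5064)(0.186929)) / 1.3263 = -0.343989
So phi_hat = [-0.3440, 0.3189, 0.1869].
Therefore phi_hat_1 = -0.3440.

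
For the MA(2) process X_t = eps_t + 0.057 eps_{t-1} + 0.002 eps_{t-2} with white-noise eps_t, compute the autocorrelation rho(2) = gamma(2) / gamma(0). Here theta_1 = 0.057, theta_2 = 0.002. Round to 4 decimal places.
\rho(2) = 0.0020

For an MA(q) process with theta_0 = 1, the autocovariance is
  gamma(k) = sigma^2 * sum_{i=0..q-k} theta_i * theta_{i+k},
and rho(k) = gamma(k) / gamma(0). Sigma^2 cancels.
  numerator   = (1)*(0.002) = 0.002.
  denominator = (1)^2 + (0.057)^2 + (0.002)^2 = 1.003253.
  rho(2) = 0.002 / 1.003253 = 0.0020.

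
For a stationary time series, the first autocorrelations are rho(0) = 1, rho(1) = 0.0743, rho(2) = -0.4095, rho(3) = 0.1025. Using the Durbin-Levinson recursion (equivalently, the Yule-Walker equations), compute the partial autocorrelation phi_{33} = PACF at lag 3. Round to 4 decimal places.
\phi_{33} = 0.2151

The PACF at lag k is phi_{kk}, the last component of the solution
to the Yule-Walker system G_k phi = r_k where
  (G_k)_{ij} = rho(|i - j|), (r_k)_i = rho(i), i,j = 1..k.
Equivalently, Durbin-Levinson gives phi_{kk} iteratively:
  phi_{11} = rho(1)
  phi_{kk} = [rho(k) - sum_{j=1..k-1} phi_{k-1,j} rho(k-j)]
            / [1 - sum_{j=1..k-1} phi_{k-1,j} rho(j)],
  phi_{k,j} = phi_{k-1,j} - phi_{kk} phi_{k-1,k-j},  j = 1..k-1.
Step k = 1:
  phi_11 = rho(1) = 0.0743.
Step k = 2:
  phi_22 = [rho(2) - phi_11 rho(1)] / [1 - phi_11 rho(1)] = [-0.4095 - (0.0743)(0.0743)] / [1 - (0.0743)(0.0743)]
         = -0.41502049 / 0.99447951 = -0.417324.
  Update: phi_21 = phi_11 - phi_22 phi_11 = 0.0743 - (-0.417324)(0.0743) = 0.105307.
Step k = 3:
  phi_33 = [rho(3) - phi_21 rho(2) - phi_22 rho(1)] / [1 - phi_21 rho(1) - phi_22 rho(2)]
    numerator   = 0.1025 - (0.105307)(-0.4095) - (-0.417324)(0.0743) = 0.17663049
    denominator = 1 - (0.105307)(0.0743) - (-0.417324)(-0.4095) = 0.82128136
  phi_33 = 0.17663049 / 0.82128136 = 0.2151.
Therefore phi_{33} = 0.2151.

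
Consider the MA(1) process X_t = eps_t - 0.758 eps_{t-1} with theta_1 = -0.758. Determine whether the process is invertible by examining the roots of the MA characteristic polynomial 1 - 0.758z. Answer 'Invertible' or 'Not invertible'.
\text{Invertible}

The MA(q) characteristic polynomial is P(z) = 1 - 0.758z.
Invertibility requires all roots to lie outside the unit circle, i.e. |z| > 1 for every root.
This is linear in z: 1 + (-0.758) z = 0  =>  z = -1/(-0.758) = 1.319261,  |z| = 1.319261.
Moduli of all roots: 1.3193.
All moduli strictly greater than 1? Yes.
Verdict: Invertible.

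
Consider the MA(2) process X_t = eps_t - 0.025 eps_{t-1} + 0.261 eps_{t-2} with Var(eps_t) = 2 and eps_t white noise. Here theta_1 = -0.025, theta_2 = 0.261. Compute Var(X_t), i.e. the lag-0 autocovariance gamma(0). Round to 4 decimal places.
\gamma(0) = 2.1375

For an MA(q) process X_t = eps_t + sum_i theta_i eps_{t-i} with
Var(eps_t) = sigma^2, the variance is
  gamma(0) = sigma^2 * (1 + sum_i theta_i^2).
  sum_i theta_i^2 = (-0.025)^2 + (0.261)^2 = 0.000625 + 0.068121 = 0.068746.
  gamma(0) = 2 * (1 + 0.068746) = 2 * 1.068746 = 2.137492, which rounds to 2.1375.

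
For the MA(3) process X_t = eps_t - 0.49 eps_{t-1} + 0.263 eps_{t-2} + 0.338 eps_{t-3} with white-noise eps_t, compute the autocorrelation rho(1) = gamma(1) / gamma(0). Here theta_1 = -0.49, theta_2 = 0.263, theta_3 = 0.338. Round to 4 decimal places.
\rho(1) = -0.3723

For an MA(q) process with theta_0 = 1, the autocovariance is
  gamma(k) = sigma^2 * sum_{i=0..q-k} theta_i * theta_{i+k},
and rho(k) = gamma(k) / gamma(0). Sigma^2 cancels.
  numerator   = (1)*(-0.49) + (-0.49)*(0.263) + (0.263)*(0.338) = -0.529976.
  denominator = (1)^2 + (-0.49)^2 + (0.263)^2 + (0.338)^2 = 1.423513.
  rho(1) = -0.529976 / 1.423513 = -0.3723.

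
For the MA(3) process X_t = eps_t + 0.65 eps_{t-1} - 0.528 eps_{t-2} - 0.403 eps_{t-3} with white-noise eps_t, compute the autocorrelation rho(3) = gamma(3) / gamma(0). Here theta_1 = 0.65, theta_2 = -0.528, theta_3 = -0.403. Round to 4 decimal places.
\rho(3) = -0.2162

For an MA(q) process with theta_0 = 1, the autocovariance is
  gamma(k) = sigma^2 * sum_{i=0..q-k} theta_i * theta_{i+k},
and rho(k) = gamma(k) / gamma(0). Sigma^2 cancels.
  numerator   = (1)*(-0.403) = -0.403.
  denominator = (1)^2 + (0.65)^2 + (-0.528)^2 + (-0.403)^2 = 1.863693.
  rho(3) = -0.403 / 1.863693 = -0.2162.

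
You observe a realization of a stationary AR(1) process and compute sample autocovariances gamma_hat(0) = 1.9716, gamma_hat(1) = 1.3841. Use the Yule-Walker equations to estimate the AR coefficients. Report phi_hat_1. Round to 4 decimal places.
\hat\phi_{1} = 0.7020

The Yule-Walker equations for an AR(p) process read, in matrix form,
  Gamma_p phi = r_p,   with   (Gamma_p)_{ij} = gamma(|i - j|),
                       (r_p)_i = gamma(i),   i,j = 1..p.
Substitute the sample gammas (Toeplitz matrix and right-hand side of size 1):
  Gamma_p = [[1.9716]]
  r_p     = [1.3841]
With p = 1 this is the single equation gamma(0) phi_1 = gamma(1):
  phi_hat_1 = gamma(1) / gamma(0) = 1.3841 / 1.9716 = 0.7020.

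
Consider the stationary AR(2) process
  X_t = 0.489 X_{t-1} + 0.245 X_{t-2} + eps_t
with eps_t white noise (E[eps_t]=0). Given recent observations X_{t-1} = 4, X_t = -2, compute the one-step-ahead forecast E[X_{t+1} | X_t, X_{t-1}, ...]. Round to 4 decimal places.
E[X_{t+1} \mid \mathcal F_t] = 0.0020

For an AR(p) model X_t = c + sum_i phi_i X_{t-i} + eps_t, the
one-step-ahead conditional mean is
  E[X_{t+1} | X_t, ...] = c + sum_i phi_i X_{t+1-i}.
Substitute known values:
  E[X_{t+1} | ...] = (0.489) * (-2) + (0.245) * (4)
                   = 0.0020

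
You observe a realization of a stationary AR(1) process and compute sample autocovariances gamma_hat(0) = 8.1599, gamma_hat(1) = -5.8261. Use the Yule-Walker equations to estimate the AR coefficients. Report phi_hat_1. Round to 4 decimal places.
\hat\phi_{1} = -0.7140

The Yule-Walker equations for an AR(p) process read, in matrix form,
  Gamma_p phi = r_p,   with   (Gamma_p)_{ij} = gamma(|i - j|),
                       (r_p)_i = gamma(i),   i,j = 1..p.
Substitute the sample gammas (Toeplitz matrix and right-hand side of size 1):
  Gamma_p = [[8.1599]]
  r_p     = [-5.8261]
With p = 1 this is the single equation gamma(0) phi_1 = gamma(1):
  phi_hat_1 = gamma(1) / gamma(0) = -5.8261 / 8.1599 = -0.7140.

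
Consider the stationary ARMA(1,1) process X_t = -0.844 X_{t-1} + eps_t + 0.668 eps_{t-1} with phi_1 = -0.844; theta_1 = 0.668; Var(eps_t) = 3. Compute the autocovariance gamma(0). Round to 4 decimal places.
\gamma(0) = 3.3230

Multiply the model equation by X_{t-k} and take expectations. With theta_0 = psi_0 = 1 and psi_j the MA(infinity) weights, this gives
  gamma(k) - sum_i phi_i gamma(k-i) = c_k,
  c_k = sigma^2 * sum_{j=k..q} theta_j psi_{j-k}   (c_k = 0 for k > q),
using gamma(-m) = gamma(m).
psi-weights needed (psi_j = theta_j + sum_i phi_i psi_{j-i}):
  psi_1 = theta_1 + phi_1 = 0.668 + (-0.844) = -0.176
Right-hand sides:
  c_0 = sigma^2 (1 + theta_1 psi_1) = 3 * (1 + (0.668)(-0.176)) = 3 * 0.882432 = 2.647296
  c_1 = sigma^2 theta_1 = 3 * (0.668) = 2.004
  c_2 = 0
Equations for k = 0 and k = 1 (AR order 1):
  gamma(0) = phi_1 gamma(1) + c_0
  gamma(1) = phi_1 gamma(0) + c_1
Substituting the second into the first: gamma(0) (1 - phi_1^2) = c_0 + phi_1 c_1, so
  gamma(0) = (c_0 + phi_1 c_1) / (1 - phi_1^2) = (2.647296 + (-0.844)(2.004)) / (1 - (-0.844)^2) = 0.95592 / 0.287664 = 3.323044.
Therefore gamma(0) = 3.3230 (to 4 decimal places).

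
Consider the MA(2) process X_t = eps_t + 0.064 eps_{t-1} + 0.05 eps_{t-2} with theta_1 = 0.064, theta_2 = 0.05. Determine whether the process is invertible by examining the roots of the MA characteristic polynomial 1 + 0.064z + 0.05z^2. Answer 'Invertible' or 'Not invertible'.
\text{Invertible}

The MA(q) characteristic polynomial is P(z) = 1 + 0.064z + 0.05z^2.
Invertibility requires all roots to lie outside the unit circle, i.e. |z| > 1 for every root.
Set 1 + (0.064) z + (0.05) z^2 = 0, i.e. a z^2 + b z + c = 0 with a = 0.05, b = 0.064, c = 1.
Discriminant D = b^2 - 4ac = (0.064)^2 - 4*(0.05)*1 = 0.004096 - (0.2) = -0.195904.
D < 0, so the roots are the complex-conjugate pair z = (-b +/- i sqrt(-D)) / (2a) = -0.64 +/- 4.4261i.
For a conjugate pair |z|^2 = z * conj(z) = (product of roots) = c/a = 1/(0.05) = 20, so |z| = sqrt(20) = 4.4721 for both roots.
Moduli of all roots: 4.4721, 4.4721.
All moduli strictly greater than 1? Yes.
Verdict: Invertible.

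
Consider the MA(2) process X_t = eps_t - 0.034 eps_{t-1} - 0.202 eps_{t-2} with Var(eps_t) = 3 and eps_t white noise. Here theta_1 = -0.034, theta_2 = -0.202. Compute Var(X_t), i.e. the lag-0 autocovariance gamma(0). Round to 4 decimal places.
\gamma(0) = 3.1259

For an MA(q) process X_t = eps_t + sum_i theta_i eps_{t-i} with
Var(eps_t) = sigma^2, the variance is
  gamma(0) = sigma^2 * (1 + sum_i theta_i^2).
  sum_i theta_i^2 = (-0.034)^2 + (-0.202)^2 = 0.001156 + 0.040804 = 0.04196.
  gamma(0) = 3 * (1 + 0.04196) = 3 * 1.04196 = 3.12588, which rounds to 3.1259.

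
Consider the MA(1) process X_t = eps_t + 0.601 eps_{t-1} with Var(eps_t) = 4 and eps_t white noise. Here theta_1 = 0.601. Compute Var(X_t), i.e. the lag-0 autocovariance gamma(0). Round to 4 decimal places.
\gamma(0) = 5.4448

For an MA(q) process X_t = eps_t + sum_i theta_i eps_{t-i} with
Var(eps_t) = sigma^2, the variance is
  gamma(0) = sigma^2 * (1 + sum_i theta_i^2).
  sum_i theta_i^2 = (0.601)^2 = 0.361201.
  gamma(0) = 4 * (1 + 0.361201) = 4 * 1.361201 = 5.444804, which rounds to 5.4448.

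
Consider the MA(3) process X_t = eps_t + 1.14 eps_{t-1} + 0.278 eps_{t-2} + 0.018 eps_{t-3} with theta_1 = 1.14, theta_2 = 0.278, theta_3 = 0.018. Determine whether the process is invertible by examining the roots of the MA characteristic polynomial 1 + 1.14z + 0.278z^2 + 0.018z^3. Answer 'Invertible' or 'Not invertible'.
\text{Invertible}

The MA(q) characteristic polynomial is P(z) = 1 + 1.14z + 0.278z^2 + 0.018z^3.
Invertibility requires all roots to lie outside the unit circle, i.e. |z| > 1 for every root.
Degree 3: look for a simple real root z0 first, then factor out (1 - z/z0) and solve the remaining quadratic.
Testing z0 = -5: P(-5) = 1 + (1.14)(-5) + (0.278)(-5)^2 + (0.018)(-5)^3
  = 1 + (-5.7) + (6.95) + (-2.25) = 0.  So z_0 = -5 is a root, |z_0| = 5.
Divide out the factor (1 + 0.2 z) = (1 - z/z0) (since 1/z0 = -0.2):
  P(z) = (1 + 0.2 z)(1 + (0.94) z + (0.09) z^2)
  [check: z-coef 0.94 - (-0.2) = 1.14; z^2-coef 0.09 - (-0.2)(0.94) = 0.278; z^3-coef -(-0.2)(0.09) = 0.018.]
Remaining roots from the quadratic factor 1 + (0.94) z + (0.09) z^2:
  Set 1 + (0.94) z + (0.09) z^2 = 0, i.e. a z^2 + b z + c = 0 with a = 0.09, b = 0.94, c = 1.
  Discriminant D = b^2 - 4ac = (0.94)^2 - 4*(0.09)*1 = 0.8836 - (0.36) = 0.5236.
  D >= 0, so the roots are real: z = (-b +/- sqrt(D)) / (2a) = (-0.94 +/- 0.723602) / (0.18).
    z_1 = (-0.94 + 0.723602) / (0.18) = -1.2022,   |z_1| = 1.2022.
    z_2 = (-0.94 - 0.723602) / (0.18) = -9.2422,   |z_2| = 9.2422.
Moduli of all roots: 5.0000, 1.2022, 9.2422.
All moduli strictly greater than 1? Yes.
Verdict: Invertible.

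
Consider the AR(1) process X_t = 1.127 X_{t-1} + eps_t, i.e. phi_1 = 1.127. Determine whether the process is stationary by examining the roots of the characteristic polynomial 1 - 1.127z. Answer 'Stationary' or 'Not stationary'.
\text{Not stationary}

The AR(p) characteristic polynomial is P(z) = 1 - 1.127z.
Stationarity requires all roots to lie outside the unit circle, i.e. |z| > 1 for every root.
This is linear in z: 1 + (-1.127) z = 0  =>  z = -1/(-1.127) = 0.887311,  |z| = 0.887311.
Moduli of all roots: 0.8873.
All moduli strictly greater than 1? No.
Verdict: Not stationary.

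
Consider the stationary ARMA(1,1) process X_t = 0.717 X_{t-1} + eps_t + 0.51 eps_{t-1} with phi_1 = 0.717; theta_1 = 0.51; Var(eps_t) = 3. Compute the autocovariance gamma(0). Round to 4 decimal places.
\gamma(0) = 12.2951

Multiply the model equation by X_{t-k} and take expectations. With theta_0 = psi_0 = 1 and psi_j the MA(infinity) weights, this gives
  gamma(k) - sum_i phi_i gamma(k-i) = c_k,
  c_k = sigma^2 * sum_{j=k..q} theta_j psi_{j-k}   (c_k = 0 for k > q),
using gamma(-m) = gamma(m).
psi-weights needed (psi_j = theta_j + sum_i phi_i psi_{j-i}):
  psi_1 = theta_1 + phi_1 = 0.51 + (0.717) = 1.227
Right-hand sides:
  c_0 = sigma^2 (1 + theta_1 psi_1) = 3 * (1 + (0.51)(1.227)) = 3 * 1.62577 = 4.87731
  c_1 = sigma^2 theta_1 = 3 * (0.51) = 1.53
  c_2 = 0
Equations for k = 0 and k = 1 (AR order 1):
  gamma(0) = phi_1 gamma(1) + c_0
  gamma(1) = phi_1 gamma(0) + c_1
Substituting the second into the first: gamma(0) (1 - phi_1^2) = c_0 + phi_1 c_1, so
  gamma(0) = (c_0 + phi_1 c_1) / (1 - phi_1^2) = (4.87731 + (0.717)(1.53)) / (1 - (0.717)^2) = 5.97432 / 0.485911 = 12.295091.
Therefore gamma(0) = 12.2951 (to 4 decimal places).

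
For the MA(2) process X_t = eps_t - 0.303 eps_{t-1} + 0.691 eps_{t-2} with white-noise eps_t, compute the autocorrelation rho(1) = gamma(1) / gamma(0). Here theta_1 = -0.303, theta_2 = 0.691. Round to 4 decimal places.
\rho(1) = -0.3265

For an MA(q) process with theta_0 = 1, the autocovariance is
  gamma(k) = sigma^2 * sum_{i=0..q-k} theta_i * theta_{i+k},
and rho(k) = gamma(k) / gamma(0). Sigma^2 cancels.
  numerator   = (1)*(-0.303) + (-0.303)*(0.691) = -0.512373.
  denominator = (1)^2 + (-0.303)^2 + (0.691)^2 = 1.56929.
  rho(1) = -0.512373 / 1.56929 = -0.3265.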